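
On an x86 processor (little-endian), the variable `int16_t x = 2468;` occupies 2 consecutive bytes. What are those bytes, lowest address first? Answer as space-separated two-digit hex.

2468 in hexadecimal, padded to 16 bits, is 0x09A4.
Split into bytes (most-significant first): 09 A4.
Little-endian: lowest address holds the least-significant byte.
So at ascending addresses the bytes are A4 09.

A4 09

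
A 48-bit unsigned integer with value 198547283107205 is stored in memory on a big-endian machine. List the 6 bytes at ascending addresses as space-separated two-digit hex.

198547283107205 in hexadecimal, padded to 48 bits, is 0xB493E447DD85.
Split into bytes (most-significant first): B4 93 E4 47 DD 85.
In big-endian order the high byte comes first in memory.
So the memory order matches the most-significant-first order: B4 93 E4 47 DD 85.

B4 93 E4 47 DD 85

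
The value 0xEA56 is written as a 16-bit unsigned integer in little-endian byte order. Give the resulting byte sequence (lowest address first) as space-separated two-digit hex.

Split into bytes (most-significant first): EA 56.
Little-endian stores the least-significant byte at the lowest address.
So at ascending addresses the bytes are 56 EA.

56 EA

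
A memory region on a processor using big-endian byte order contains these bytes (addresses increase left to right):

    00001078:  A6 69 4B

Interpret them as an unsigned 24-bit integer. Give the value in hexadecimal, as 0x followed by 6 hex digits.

Big-endian stores the most-significant byte at the lowest address.
The bytes are already most-significant first: 0xA6694B.

0xA6694B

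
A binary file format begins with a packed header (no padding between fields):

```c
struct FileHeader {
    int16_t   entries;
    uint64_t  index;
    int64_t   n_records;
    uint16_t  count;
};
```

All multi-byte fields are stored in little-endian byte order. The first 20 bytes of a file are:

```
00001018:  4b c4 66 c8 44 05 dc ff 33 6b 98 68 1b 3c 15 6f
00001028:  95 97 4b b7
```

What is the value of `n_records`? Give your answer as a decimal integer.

-7523985465459119976

`n_records` follows `entries` (2 B), `index` (8 B), so it starts at offset 2 + 8 = 10 and occupies 8 bytes.
Bytes at offsets 10..17: 98 68 1B 3C 15 6F 95 97.
Little-endian stores the least-significant byte at the lowest address.
Reassemble most-significant byte first: 97 95 6F 15 3C 1B 68 98 → 0x97956F153C1B6898.
Top bit is set, so as a signed 64-bit value this is 0x97956F153C1B6898 − 2^64 = -7523985465459119976.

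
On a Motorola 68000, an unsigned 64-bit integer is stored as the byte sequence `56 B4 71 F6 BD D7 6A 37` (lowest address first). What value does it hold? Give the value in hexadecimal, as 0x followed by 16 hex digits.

0x56B471F6BDD76A37

Big-endian: lowest address holds the most-significant byte.
The bytes are already most-significant first: 0x56B471F6BDD76A37.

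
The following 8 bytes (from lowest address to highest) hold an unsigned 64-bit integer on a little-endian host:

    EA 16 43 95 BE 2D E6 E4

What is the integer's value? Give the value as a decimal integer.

16493920981862258410

In little-endian order the low byte comes first in memory.
Reassemble most-significant byte first: E4 E6 2D BE 95 43 16 EA → 0xE4E62DBE954316EA.
0xE4E62DBE954316EA = 16493920981862258410.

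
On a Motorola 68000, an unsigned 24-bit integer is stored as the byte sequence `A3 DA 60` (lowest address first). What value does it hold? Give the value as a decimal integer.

Big-endian stores the most-significant byte at the lowest address.
The bytes are already most-significant first: 0xA3DA60.
0xA3DA60 = 10738272.

10738272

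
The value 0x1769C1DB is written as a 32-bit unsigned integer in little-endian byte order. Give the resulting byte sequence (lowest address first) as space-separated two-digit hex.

Split into bytes (most-significant first): 17 69 C1 DB.
In little-endian order the low byte comes first in memory.
So at ascending addresses the bytes are DB C1 69 17.

DB C1 69 17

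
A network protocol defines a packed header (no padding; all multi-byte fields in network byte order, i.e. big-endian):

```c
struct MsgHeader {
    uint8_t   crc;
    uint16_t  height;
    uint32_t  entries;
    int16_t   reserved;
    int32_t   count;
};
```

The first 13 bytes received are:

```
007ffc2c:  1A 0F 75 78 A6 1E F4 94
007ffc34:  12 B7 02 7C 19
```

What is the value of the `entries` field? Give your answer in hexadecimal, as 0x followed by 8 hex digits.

0x78A61EF4

`entries` follows `crc` (1 B), `height` (2 B), so it starts at offset 1 + 2 = 3 and occupies 4 bytes.
Bytes at offsets 3..6: 78 A6 1E F4.
Big-endian: lowest address holds the most-significant byte.
The bytes are already most-significant first: 0x78A61EF4.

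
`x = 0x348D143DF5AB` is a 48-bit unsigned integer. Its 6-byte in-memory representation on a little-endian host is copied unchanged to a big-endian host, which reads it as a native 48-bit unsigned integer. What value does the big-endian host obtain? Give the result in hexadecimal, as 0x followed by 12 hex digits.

Stored little-endian, the bytes at ascending addresses are AB F5 3D 14 8D 34.
Read back as big-endian, the last byte is least significant, giving 0xABF53D148D34.

0xABF53D148D34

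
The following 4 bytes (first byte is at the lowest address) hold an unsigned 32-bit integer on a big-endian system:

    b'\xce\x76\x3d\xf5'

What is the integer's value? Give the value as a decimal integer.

Big-endian stores the most-significant byte at the lowest address.
The bytes are already most-significant first: 0xCE763DF5.
0xCE763DF5 = 3463855605.

3463855605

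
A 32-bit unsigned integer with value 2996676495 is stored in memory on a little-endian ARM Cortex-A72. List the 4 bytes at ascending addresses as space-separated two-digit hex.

2996676495 in hexadecimal, padded to 32 bits, is 0xB29DA78F.
Split into bytes (most-significant first): B2 9D A7 8F.
Little-endian: lowest address holds the least-significant byte.
So at ascending addresses the bytes are 8F A7 9D B2.

8F A7 9D B2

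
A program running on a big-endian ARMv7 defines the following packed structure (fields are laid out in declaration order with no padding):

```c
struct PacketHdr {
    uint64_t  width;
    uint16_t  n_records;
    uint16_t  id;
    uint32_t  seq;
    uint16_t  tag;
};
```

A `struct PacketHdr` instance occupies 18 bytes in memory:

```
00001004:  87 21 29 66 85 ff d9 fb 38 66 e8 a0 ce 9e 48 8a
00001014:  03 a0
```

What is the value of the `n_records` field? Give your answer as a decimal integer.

14438

`n_records` follows `width` (8 bytes), so it starts at byte offset 8 and occupies 2 bytes.
Bytes at offsets 8..9: 38 66.
In big-endian order the high byte comes first in memory.
The bytes are already most-significant first: 0x3866.
0x3866 = 14438.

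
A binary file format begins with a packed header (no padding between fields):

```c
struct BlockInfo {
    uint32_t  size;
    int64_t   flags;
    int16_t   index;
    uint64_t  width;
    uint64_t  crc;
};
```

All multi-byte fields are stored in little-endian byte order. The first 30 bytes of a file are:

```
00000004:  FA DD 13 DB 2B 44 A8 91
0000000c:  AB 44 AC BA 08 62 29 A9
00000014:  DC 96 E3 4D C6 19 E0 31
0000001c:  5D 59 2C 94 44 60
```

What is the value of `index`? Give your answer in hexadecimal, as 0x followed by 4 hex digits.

`index` follows `size` (4 B), `flags` (8 B), so it starts at offset 4 + 8 = 12 and occupies 2 bytes.
Bytes at offsets 12..13: 08 62.
In little-endian order the low byte comes first in memory.
Reassemble most-significant byte first: 62 08 → 0x6208.

0x6208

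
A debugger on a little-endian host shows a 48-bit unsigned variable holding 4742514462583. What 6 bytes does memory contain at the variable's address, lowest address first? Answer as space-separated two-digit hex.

4742514462583 in hexadecimal, padded to 48 bits, is 0x045033E3CF77.
Split into bytes (most-significant first): 04 50 33 E3 CF 77.
Little-endian stores the least-significant byte at the lowest address.
So at ascending addresses the bytes are 77 CF E3 33 50 04.

77 CF E3 33 50 04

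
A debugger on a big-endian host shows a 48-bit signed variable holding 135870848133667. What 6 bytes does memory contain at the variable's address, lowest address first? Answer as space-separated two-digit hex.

135870848133667 in hexadecimal, padded to 48 bits, is 0x7B92E5A36A23.
Split into bytes (most-significant first): 7B 92 E5 A3 6A 23.
In big-endian order the high byte comes first in memory.
So the memory order matches the most-significant-first order: 7B 92 E5 A3 6A 23.

7B 92 E5 A3 6A 23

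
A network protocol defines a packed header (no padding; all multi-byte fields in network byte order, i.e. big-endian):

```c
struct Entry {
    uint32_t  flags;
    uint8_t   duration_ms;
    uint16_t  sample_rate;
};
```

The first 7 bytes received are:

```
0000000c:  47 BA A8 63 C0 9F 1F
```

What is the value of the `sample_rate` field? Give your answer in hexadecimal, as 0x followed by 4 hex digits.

`sample_rate` follows `flags` (4 B), `duration_ms` (1 B), so it starts at offset 4 + 1 = 5 and occupies 2 bytes.
Bytes at offsets 5..6: 9F 1F.
Big-endian: lowest address holds the most-significant byte.
The bytes are already most-significant first: 0x9F1F.

0x9F1F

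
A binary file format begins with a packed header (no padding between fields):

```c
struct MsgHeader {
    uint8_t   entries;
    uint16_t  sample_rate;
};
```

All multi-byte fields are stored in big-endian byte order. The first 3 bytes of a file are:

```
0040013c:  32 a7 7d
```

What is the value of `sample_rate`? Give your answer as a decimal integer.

`sample_rate` follows `entries` (1 byte), so it starts at byte offset 1 and occupies 2 bytes.
Bytes at offsets 1..2: A7 7D.
Big-endian stores the most-significant byte at the lowest address.
The bytes are already most-significant first: 0xA77D.
0xA77D = 42877.

42877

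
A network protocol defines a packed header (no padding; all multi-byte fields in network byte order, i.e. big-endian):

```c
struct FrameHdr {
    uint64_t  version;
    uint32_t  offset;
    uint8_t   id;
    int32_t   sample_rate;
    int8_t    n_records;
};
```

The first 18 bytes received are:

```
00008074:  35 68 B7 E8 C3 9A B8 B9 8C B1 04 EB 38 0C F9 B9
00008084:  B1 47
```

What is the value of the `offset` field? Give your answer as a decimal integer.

2360411371

`offset` follows `version` (8 bytes), so it starts at byte offset 8 and occupies 4 bytes.
Bytes at offsets 8..11: 8C B1 04 EB.
Big-endian stores the most-significant byte at the lowest address.
The bytes are already most-significant first: 0x8CB104EB.
0x8CB104EB = 2360411371.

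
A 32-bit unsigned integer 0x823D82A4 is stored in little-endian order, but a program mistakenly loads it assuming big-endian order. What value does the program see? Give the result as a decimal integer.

2759998850

Stored little-endian, the bytes at ascending addresses are A4 82 3D 82.
Read back as big-endian, the last byte is least significant, giving 0xA4823D82.
0xA4823D82 = 2759998850.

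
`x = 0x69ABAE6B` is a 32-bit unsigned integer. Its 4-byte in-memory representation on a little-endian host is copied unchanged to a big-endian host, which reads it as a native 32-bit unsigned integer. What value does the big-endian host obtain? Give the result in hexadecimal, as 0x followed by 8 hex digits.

Stored little-endian, the bytes at ascending addresses are 6B AE AB 69.
Read back as big-endian, the last byte is least significant, giving 0x6BAEAB69.

0x6BAEAB69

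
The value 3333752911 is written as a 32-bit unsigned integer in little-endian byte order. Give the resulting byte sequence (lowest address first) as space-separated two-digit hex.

3333752911 in hexadecimal, padded to 32 bits, is 0xC6B5084F.
Split into bytes (most-significant first): C6 B5 08 4F.
Little-endian: lowest address holds the least-significant byte.
So at ascending addresses the bytes are 4F 08 B5 C6.

4F 08 B5 C6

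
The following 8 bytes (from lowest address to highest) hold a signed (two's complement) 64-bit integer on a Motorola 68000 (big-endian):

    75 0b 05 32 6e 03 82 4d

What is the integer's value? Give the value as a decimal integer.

8433840441333613133

Big-endian stores the most-significant byte at the lowest address.
The bytes are already most-significant first: 0x750B05326E03824D.
0x750B05326E03824D = 8433840441333613133.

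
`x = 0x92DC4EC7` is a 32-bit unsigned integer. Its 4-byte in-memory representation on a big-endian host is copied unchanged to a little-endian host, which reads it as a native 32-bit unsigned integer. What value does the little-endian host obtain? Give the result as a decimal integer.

Stored big-endian, the bytes at ascending addresses are 92 DC 4E C7.
Read back as little-endian, the first byte is least significant, giving 0xC74EDC92.
0xC74EDC92 = 3343834258.

3343834258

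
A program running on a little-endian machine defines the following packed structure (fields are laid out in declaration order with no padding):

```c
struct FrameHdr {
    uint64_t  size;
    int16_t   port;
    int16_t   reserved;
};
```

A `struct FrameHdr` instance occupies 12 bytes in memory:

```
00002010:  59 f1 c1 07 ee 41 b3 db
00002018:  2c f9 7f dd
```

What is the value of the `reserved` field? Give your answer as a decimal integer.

`reserved` follows `size` (8 B), `port` (2 B), so it starts at offset 8 + 2 = 10 and occupies 2 bytes.
Bytes at offsets 10..11: 7F DD.
Little-endian stores the least-significant byte at the lowest address.
Reassemble most-significant byte first: DD 7F → 0xDD7F.
Top bit is set, so as a signed 16-bit value this is 0xDD7F − 2^16 = -8833.

-8833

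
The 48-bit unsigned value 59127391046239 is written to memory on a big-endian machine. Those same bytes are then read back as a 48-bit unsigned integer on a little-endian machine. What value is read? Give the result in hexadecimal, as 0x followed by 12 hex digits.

59127391046239 in 48-bit hexadecimal is 0x35C6AB23CA5F.
Stored big-endian, the bytes at ascending addresses are 35 C6 AB 23 CA 5F.
Read back as little-endian, the first byte is least significant, giving 0x5FCA23ABC635.

0x5FCA23ABC635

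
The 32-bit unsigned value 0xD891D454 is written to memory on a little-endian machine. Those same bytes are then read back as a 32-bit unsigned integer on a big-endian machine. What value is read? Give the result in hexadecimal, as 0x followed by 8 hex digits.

Stored little-endian, the bytes at ascending addresses are 54 D4 91 D8.
Read back as big-endian, the last byte is least significant, giving 0x54D491D8.

0x54D491D8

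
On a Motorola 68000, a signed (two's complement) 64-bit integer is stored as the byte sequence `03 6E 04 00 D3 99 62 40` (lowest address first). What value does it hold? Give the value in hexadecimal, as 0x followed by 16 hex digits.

Big-endian: lowest address holds the most-significant byte.
The bytes are already most-significant first: 0x036E0400D3996240.

0x036E0400D3996240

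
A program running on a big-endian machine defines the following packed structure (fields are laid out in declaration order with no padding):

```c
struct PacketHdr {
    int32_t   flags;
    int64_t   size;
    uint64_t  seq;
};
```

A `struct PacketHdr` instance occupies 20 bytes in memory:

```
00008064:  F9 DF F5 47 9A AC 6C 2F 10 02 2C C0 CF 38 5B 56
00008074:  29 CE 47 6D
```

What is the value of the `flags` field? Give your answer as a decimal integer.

-102763193

`flags` is the first field, at byte offset 0, occupying 4 bytes.
Bytes at offsets 0..3: F9 DF F5 47.
Big-endian stores the most-significant byte at the lowest address.
The bytes are already most-significant first: 0xF9DFF547.
Top bit is set, so as a signed 32-bit value this is 0xF9DFF547 − 2^32 = -102763193.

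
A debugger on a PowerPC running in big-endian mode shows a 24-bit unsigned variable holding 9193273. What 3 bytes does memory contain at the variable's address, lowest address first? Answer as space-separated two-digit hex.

8C 47 39

9193273 in hexadecimal, padded to 24 bits, is 0x8C4739.
Split into bytes (most-significant first): 8C 47 39.
In big-endian order the high byte comes first in memory.
So the memory order matches the most-significant-first order: 8C 47 39.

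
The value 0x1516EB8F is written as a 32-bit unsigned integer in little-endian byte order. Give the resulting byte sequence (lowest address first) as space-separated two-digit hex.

Split into bytes (most-significant first): 15 16 EB 8F.
Little-endian: lowest address holds the least-significant byte.
So at ascending addresses the bytes are 8F EB 16 15.

8F EB 16 15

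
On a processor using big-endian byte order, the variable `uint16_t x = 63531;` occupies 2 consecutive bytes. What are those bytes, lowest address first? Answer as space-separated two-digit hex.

F8 2B

63531 in hexadecimal, padded to 16 bits, is 0xF82B.
Split into bytes (most-significant first): F8 2B.
In big-endian order the high byte comes first in memory.
So the memory order matches the most-significant-first order: F8 2B.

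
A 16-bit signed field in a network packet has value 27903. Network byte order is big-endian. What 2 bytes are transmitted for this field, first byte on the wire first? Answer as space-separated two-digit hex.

6C FF

27903 in hexadecimal, padded to 16 bits, is 0x6CFF.
Split into bytes (most-significant first): 6C FF.
In big-endian order the high byte comes first in memory.
So the memory order matches the most-significant-first order: 6C FF.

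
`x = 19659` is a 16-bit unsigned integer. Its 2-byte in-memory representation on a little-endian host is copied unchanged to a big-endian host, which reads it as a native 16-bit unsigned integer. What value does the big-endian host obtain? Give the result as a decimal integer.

52044

19659 in 16-bit hexadecimal is 0x4CCB.
Stored little-endian, the bytes at ascending addresses are CB 4C.
Read back as big-endian, the last byte is least significant, giving 0xCB4C.
0xCB4C = 52044.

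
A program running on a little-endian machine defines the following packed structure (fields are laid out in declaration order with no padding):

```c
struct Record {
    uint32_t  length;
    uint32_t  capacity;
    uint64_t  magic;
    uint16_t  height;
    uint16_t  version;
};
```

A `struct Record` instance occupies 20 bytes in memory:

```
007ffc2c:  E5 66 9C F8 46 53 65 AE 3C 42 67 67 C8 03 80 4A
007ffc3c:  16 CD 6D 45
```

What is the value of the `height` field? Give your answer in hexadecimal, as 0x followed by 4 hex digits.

`height` follows `length` (4 B), `capacity` (4 B), `magic` (8 B), so it starts at offset 4 + 4 + 8 = 16 and occupies 2 bytes.
Bytes at offsets 16..17: 16 CD.
Little-endian stores the least-significant byte at the lowest address.
Reassemble most-significant byte first: CD 16 → 0xCD16.

0xCD16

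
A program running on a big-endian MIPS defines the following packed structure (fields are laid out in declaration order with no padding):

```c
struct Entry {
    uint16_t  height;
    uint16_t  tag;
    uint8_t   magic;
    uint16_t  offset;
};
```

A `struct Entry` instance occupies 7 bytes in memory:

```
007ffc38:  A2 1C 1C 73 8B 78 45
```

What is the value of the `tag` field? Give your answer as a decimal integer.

7283

`tag` follows `height` (2 bytes), so it starts at byte offset 2 and occupies 2 bytes.
Bytes at offsets 2..3: 1C 73.
Big-endian: lowest address holds the most-significant byte.
The bytes are already most-significant first: 0x1C73.
0x1C73 = 7283.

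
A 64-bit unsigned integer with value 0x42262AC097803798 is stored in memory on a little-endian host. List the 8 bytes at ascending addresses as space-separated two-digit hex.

Split into bytes (most-significant first): 42 26 2A C0 97 80 37 98.
Little-endian: lowest address holds the least-significant byte.
So at ascending addresses the bytes are 98 37 80 97 C0 2A 26 42.

98 37 80 97 C0 2A 26 42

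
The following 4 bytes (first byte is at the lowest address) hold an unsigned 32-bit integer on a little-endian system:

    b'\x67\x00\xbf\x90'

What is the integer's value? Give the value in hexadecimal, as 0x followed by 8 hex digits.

In little-endian order the low byte comes first in memory.
Reassemble most-significant byte first: 90 BF 00 67 → 0x90BF0067.

0x90BF0067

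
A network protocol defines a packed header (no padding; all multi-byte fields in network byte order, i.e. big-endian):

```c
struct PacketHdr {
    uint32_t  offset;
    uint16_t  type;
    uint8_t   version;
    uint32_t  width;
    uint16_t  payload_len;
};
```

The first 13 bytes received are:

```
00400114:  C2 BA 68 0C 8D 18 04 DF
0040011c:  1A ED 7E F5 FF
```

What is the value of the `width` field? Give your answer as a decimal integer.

`width` follows `offset` (4 B), `type` (2 B), `version` (1 B), so it starts at offset 4 + 2 + 1 = 7 and occupies 4 bytes.
Bytes at offsets 7..10: DF 1A ED 7E.
In big-endian order the high byte comes first in memory.
The bytes are already most-significant first: 0xDF1AED7E.
0xDF1AED7E = 3743083902.

3743083902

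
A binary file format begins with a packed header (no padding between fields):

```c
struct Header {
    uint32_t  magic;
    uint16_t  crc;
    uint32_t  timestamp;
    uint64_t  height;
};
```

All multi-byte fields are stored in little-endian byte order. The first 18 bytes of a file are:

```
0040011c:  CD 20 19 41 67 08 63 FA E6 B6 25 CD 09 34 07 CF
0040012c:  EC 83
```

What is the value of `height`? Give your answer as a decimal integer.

`height` follows `magic` (4 B), `crc` (2 B), `timestamp` (4 B), so it starts at offset 4 + 2 + 4 = 10 and occupies 8 bytes.
Bytes at offsets 10..17: 25 CD 09 34 07 CF EC 83.
Little-endian: lowest address holds the least-significant byte.
Reassemble most-significant byte first: 83 EC CF 07 34 09 CD 25 → 0x83ECCF073409CD25.
0x83ECCF073409CD25 = 9506200543317052709.

9506200543317052709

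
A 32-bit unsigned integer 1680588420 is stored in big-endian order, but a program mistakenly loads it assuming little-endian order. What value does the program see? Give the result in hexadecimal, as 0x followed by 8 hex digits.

1680588420 in 32-bit hexadecimal is 0x642BBE84.
Stored big-endian, the bytes at ascending addresses are 64 2B BE 84.
Read back as little-endian, the first byte is least significant, giving 0x84BE2B64.

0x84BE2B64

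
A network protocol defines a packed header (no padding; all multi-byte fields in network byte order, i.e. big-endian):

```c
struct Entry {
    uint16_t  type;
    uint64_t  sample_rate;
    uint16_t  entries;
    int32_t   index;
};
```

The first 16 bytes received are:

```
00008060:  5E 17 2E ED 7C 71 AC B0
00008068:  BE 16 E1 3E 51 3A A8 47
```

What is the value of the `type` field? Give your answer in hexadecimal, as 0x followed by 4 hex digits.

0x5E17

`type` is the first field, at byte offset 0, occupying 2 bytes.
Bytes at offsets 0..1: 5E 17.
Big-endian: lowest address holds the most-significant byte.
The bytes are already most-significant first: 0x5E17.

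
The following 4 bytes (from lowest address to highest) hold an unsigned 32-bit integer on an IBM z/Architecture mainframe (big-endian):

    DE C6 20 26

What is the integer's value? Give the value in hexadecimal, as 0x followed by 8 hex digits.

In big-endian order the high byte comes first in memory.
The bytes are already most-significant first: 0xDEC62026.

0xDEC62026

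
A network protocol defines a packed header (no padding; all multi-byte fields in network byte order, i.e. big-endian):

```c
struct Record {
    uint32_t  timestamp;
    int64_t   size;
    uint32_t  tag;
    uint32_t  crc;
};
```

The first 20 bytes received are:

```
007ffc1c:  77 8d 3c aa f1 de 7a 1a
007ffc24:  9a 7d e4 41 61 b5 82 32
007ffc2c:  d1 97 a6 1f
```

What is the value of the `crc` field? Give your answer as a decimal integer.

`crc` follows `timestamp` (4 B), `size` (8 B), `tag` (4 B), so it starts at offset 4 + 8 + 4 = 16 and occupies 4 bytes.
Bytes at offsets 16..19: D1 97 A6 1F.
Big-endian: lowest address holds the most-significant byte.
The bytes are already most-significant first: 0xD197A61F.
0xD197A61F = 3516376607.

3516376607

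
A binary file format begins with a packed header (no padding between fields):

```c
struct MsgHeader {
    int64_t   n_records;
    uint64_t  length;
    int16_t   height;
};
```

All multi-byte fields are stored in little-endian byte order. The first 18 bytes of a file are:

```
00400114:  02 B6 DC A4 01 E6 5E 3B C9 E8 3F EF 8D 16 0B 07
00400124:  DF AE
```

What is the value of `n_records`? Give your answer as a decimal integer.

4278109590783833602

`n_records` is the first field, at byte offset 0, occupying 8 bytes.
Bytes at offsets 0..7: 02 B6 DC A4 01 E6 5E 3B.
In little-endian order the low byte comes first in memory.
Reassemble most-significant byte first: 3B 5E E6 01 A4 DC B6 02 → 0x3B5EE601A4DCB602.
0x3B5EE601A4DCB602 = 4278109590783833602.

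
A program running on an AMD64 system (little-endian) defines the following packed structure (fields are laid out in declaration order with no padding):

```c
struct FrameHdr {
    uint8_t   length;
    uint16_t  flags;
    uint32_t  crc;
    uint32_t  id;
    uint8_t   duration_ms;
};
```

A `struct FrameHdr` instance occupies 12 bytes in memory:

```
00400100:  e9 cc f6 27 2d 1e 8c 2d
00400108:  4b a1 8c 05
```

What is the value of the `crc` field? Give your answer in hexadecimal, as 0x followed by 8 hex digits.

0x8C1E2D27

`crc` follows `length` (1 B), `flags` (2 B), so it starts at offset 1 + 2 = 3 and occupies 4 bytes.
Bytes at offsets 3..6: 27 2D 1E 8C.
In little-endian order the low byte comes first in memory.
Reassemble most-significant byte first: 8C 1E 2D 27 → 0x8C1E2D27.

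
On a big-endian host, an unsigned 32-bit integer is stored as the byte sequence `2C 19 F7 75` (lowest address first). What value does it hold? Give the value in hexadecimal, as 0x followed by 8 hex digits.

0x2C19F775

In big-endian order the high byte comes first in memory.
The bytes are already most-significant first: 0x2C19F775.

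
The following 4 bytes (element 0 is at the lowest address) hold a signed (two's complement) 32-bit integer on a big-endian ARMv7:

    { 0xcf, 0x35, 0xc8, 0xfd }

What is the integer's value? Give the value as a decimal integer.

In big-endian order the high byte comes first in memory.
The bytes are already most-significant first: 0xCF35C8FD.
Top bit is set, so as a signed 32-bit value this is 0xCF35C8FD − 2^32 = -818558723.

-818558723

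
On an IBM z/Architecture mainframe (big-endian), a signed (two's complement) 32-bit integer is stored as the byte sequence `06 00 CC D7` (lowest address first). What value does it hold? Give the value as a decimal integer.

Big-endian stores the most-significant byte at the lowest address.
The bytes are already most-significant first: 0x0600CCD7.
0x0600CCD7 = 100715735.

100715735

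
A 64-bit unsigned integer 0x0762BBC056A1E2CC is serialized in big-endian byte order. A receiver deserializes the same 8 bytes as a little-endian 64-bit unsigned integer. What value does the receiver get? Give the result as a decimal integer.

Stored big-endian, the bytes at ascending addresses are 07 62 BB C0 56 A1 E2 CC.
Read back as little-endian, the first byte is least significant, giving 0xCCE2A156C0BB6207.
0xCCE2A156C0BB6207 = 14763539922446672391.

14763539922446672391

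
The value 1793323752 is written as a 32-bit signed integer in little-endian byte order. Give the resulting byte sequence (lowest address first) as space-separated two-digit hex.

1793323752 in hexadecimal, padded to 32 bits, is 0x6AE3F2E8.
Split into bytes (most-significant first): 6A E3 F2 E8.
Little-endian: lowest address holds the least-significant byte.
So at ascending addresses the bytes are E8 F2 E3 6A.

E8 F2 E3 6A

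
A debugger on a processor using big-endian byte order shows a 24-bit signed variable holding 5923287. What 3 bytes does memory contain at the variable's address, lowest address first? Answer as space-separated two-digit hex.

5923287 in hexadecimal, padded to 24 bits, is 0x5A61D7.
Split into bytes (most-significant first): 5A 61 D7.
In big-endian order the high byte comes first in memory.
So the memory order matches the most-significant-first order: 5A 61 D7.

5A 61 D7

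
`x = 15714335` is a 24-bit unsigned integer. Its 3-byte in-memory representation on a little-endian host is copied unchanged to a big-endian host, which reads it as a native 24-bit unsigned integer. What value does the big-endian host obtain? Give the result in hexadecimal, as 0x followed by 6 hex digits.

15714335 in 24-bit hexadecimal is 0xEFC81F.
Stored little-endian, the bytes at ascending addresses are 1F C8 EF.
Read back as big-endian, the last byte is least significant, giving 0x1FC8EF.

0x1FC8EF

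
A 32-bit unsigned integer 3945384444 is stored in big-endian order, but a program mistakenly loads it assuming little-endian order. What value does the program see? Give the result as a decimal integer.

4241041899

3945384444 in 32-bit hexadecimal is 0xEB29C9FC.
Stored big-endian, the bytes at ascending addresses are EB 29 C9 FC.
Read back as little-endian, the first byte is least significant, giving 0xFCC929EB.
0xFCC929EB = 4241041899.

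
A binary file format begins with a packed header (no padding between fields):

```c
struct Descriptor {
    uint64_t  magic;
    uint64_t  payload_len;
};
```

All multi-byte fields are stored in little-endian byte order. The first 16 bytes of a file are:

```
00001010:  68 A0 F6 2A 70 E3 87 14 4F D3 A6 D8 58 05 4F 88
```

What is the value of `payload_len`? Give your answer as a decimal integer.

`payload_len` follows `magic` (8 bytes), so it starts at byte offset 8 and occupies 8 bytes.
Bytes at offsets 8..15: 4F D3 A6 D8 58 05 4F 88.
In little-endian order the low byte comes first in memory.
Reassemble most-significant byte first: 88 4F 05 58 D8 A6 D3 4F → 0x884F0558D8A6D34F.
0x884F0558D8A6D34F = 9822075191468413775.

9822075191468413775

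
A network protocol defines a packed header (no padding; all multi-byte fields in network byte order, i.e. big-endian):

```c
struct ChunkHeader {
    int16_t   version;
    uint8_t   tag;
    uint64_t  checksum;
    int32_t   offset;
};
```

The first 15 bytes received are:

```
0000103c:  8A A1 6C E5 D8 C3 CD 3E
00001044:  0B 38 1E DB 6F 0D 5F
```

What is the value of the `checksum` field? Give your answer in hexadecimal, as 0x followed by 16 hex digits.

0xE5D8C3CD3E0B381E

`checksum` follows `version` (2 B), `tag` (1 B), so it starts at offset 2 + 1 = 3 and occupies 8 bytes.
Bytes at offsets 3..10: E5 D8 C3 CD 3E 0B 38 1E.
Big-endian: lowest address holds the most-significant byte.
The bytes are already most-significant first: 0xE5D8C3CD3E0B381E.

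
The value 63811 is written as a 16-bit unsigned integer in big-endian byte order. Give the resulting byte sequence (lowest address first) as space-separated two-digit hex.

63811 in hexadecimal, padded to 16 bits, is 0xF943.
Split into bytes (most-significant first): F9 43.
Big-endian stores the most-significant byte at the lowest address.
So the memory order matches the most-significant-first order: F9 43.

F9 43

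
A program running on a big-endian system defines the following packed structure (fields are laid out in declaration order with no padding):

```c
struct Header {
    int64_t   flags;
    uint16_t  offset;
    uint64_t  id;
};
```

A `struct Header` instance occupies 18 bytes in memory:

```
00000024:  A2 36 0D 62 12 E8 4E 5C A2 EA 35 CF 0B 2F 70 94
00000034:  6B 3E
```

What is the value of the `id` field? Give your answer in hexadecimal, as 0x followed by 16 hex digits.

`id` follows `flags` (8 B), `offset` (2 B), so it starts at offset 8 + 2 = 10 and occupies 8 bytes.
Bytes at offsets 10..17: 35 CF 0B 2F 70 94 6B 3E.
In big-endian order the high byte comes first in memory.
The bytes are already most-significant first: 0x35CF0B2F70946B3E.

0x35CF0B2F70946B3E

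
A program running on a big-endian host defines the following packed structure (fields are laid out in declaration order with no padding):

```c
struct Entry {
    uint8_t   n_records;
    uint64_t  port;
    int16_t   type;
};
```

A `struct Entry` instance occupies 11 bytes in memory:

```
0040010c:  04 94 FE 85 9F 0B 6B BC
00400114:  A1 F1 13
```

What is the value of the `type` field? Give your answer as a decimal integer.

-3821

`type` follows `n_records` (1 B), `port` (8 B), so it starts at offset 1 + 8 = 9 and occupies 2 bytes.
Bytes at offsets 9..10: F1 13.
Big-endian stores the most-significant byte at the lowest address.
The bytes are already most-significant first: 0xF113.
Top bit is set, so as a signed 16-bit value this is 0xF113 − 2^16 = -3821.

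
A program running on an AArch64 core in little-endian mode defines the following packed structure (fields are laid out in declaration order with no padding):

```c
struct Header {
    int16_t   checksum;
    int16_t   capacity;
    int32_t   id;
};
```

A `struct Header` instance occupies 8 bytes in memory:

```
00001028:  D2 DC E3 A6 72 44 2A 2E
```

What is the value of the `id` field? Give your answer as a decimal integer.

`id` follows `checksum` (2 B), `capacity` (2 B), so it starts at offset 2 + 2 = 4 and occupies 4 bytes.
Bytes at offsets 4..7: 72 44 2A 2E.
In little-endian order the low byte comes first in memory.
Reassemble most-significant byte first: 2E 2A 44 72 → 0x2E2A4472.
0x2E2A4472 = 774521970.

774521970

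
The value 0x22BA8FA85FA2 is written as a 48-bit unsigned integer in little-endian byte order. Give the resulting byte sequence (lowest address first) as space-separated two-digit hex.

Split into bytes (most-significant first): 22 BA 8F A8 5F A2.
In little-endian order the low byte comes first in memory.
So at ascending addresses the bytes are A2 5F A8 8F BA 22.

A2 5F A8 8F BA 22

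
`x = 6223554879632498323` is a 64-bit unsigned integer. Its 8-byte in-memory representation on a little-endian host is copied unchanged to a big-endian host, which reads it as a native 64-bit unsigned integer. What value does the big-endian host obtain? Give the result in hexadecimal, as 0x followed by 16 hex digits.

0x93DEA47030825E56

6223554879632498323 in 64-bit hexadecimal is 0x565E823070A4DE93.
Stored little-endian, the bytes at ascending addresses are 93 DE A4 70 30 82 5E 56.
Read back as big-endian, the last byte is least significant, giving 0x93DEA47030825E56.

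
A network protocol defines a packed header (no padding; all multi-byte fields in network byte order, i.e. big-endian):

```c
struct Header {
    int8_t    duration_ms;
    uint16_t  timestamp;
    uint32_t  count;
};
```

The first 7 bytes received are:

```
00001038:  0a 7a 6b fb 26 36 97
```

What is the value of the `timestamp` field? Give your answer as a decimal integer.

`timestamp` follows `duration_ms` (1 byte), so it starts at byte offset 1 and occupies 2 bytes.
Bytes at offsets 1..2: 7A 6B.
Big-endian stores the most-significant byte at the lowest address.
The bytes are already most-significant first: 0x7A6B.
0x7A6B = 31339.

31339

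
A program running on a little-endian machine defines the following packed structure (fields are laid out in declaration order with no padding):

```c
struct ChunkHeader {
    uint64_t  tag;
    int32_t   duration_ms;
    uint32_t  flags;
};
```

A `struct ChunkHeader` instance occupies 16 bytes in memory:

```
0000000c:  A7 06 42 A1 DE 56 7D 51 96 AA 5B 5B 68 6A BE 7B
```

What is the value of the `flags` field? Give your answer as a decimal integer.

2076076648

`flags` follows `tag` (8 B), `duration_ms` (4 B), so it starts at offset 8 + 4 = 12 and occupies 4 bytes.
Bytes at offsets 12..15: 68 6A BE 7B.
In little-endian order the low byte comes first in memory.
Reassemble most-significant byte first: 7B BE 6A 68 → 0x7BBE6A68.
0x7BBE6A68 = 2076076648.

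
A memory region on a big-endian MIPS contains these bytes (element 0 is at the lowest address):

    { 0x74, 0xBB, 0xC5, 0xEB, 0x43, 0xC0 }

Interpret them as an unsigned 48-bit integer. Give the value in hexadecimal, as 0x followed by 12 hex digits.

Big-endian stores the most-significant byte at the lowest address.
The bytes are already most-significant first: 0x74BBC5EB43C0.

0x74BBC5EB43C0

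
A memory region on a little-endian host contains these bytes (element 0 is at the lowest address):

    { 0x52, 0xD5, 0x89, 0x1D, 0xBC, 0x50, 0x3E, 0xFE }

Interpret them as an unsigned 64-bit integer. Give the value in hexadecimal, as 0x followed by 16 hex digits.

0xFE3E50BC1D89D552

In little-endian order the low byte comes first in memory.
Reassemble most-significant byte first: FE 3E 50 BC 1D 89 D5 52 → 0xFE3E50BC1D89D552.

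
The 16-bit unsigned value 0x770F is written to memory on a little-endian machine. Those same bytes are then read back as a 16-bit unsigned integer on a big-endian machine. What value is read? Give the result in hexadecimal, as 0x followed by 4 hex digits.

0x0F77

Stored little-endian, the bytes at ascending addresses are 0F 77.
Read back as big-endian, the last byte is least significant, giving 0x0F77.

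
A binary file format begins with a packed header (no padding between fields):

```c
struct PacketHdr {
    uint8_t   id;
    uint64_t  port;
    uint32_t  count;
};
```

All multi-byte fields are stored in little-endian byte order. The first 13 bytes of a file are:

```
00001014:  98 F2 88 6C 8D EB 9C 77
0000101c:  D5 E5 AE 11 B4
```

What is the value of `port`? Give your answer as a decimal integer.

`port` follows `id` (1 byte), so it starts at byte offset 1 and occupies 8 bytes.
Bytes at offsets 1..8: F2 88 6C 8D EB 9C 77 D5.
Little-endian: lowest address holds the least-significant byte.
Reassemble most-significant byte first: D5 77 9C EB 8D 6C 88 F2 → 0xD5779CEB8D6C88F2.
0xD5779CEB8D6C88F2 = 15381935587811166450.

15381935587811166450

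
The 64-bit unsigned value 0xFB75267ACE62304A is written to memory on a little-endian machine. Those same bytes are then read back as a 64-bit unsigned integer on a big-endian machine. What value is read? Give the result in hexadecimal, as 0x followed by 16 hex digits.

0x4A3062CE7A2675FB

Stored little-endian, the bytes at ascending addresses are 4A 30 62 CE 7A 26 75 FB.
Read back as big-endian, the last byte is least significant, giving 0x4A3062CE7A2675FB.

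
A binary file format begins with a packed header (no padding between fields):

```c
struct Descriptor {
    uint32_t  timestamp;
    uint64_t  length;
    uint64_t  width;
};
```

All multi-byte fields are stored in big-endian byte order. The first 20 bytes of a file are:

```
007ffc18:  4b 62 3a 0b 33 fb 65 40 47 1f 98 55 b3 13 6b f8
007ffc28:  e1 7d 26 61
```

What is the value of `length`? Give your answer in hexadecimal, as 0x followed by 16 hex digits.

0x33FB6540471F9855

`length` follows `timestamp` (4 bytes), so it starts at byte offset 4 and occupies 8 bytes.
Bytes at offsets 4..11: 33 FB 65 40 47 1F 98 55.
Big-endian: lowest address holds the most-significant byte.
The bytes are already most-significant first: 0x33FB6540471F9855.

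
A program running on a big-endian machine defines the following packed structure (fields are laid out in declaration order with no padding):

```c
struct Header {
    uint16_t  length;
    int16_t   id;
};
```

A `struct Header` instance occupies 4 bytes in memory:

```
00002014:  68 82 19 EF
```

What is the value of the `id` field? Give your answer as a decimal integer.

`id` follows `length` (2 bytes), so it starts at byte offset 2 and occupies 2 bytes.
Bytes at offsets 2..3: 19 EF.
In big-endian order the high byte comes first in memory.
The bytes are already most-significant first: 0x19EF.
0x19EF = 6639.

6639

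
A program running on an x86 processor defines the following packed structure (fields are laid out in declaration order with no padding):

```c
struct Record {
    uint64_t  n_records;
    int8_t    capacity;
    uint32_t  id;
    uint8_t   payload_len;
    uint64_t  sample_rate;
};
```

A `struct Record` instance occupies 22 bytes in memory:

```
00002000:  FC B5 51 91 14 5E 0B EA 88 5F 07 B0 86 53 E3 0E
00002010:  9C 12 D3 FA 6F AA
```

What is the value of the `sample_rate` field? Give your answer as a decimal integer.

12281310493319892707

`sample_rate` follows `n_records` (8 B), `capacity` (1 B), `id` (4 B), `payload_len` (1 B), so it starts at offset 8 + 1 + 4 + 1 = 14 and occupies 8 bytes.
Bytes at offsets 14..21: E3 0E 9C 12 D3 FA 6F AA.
In little-endian order the low byte comes first in memory.
Reassemble most-significant byte first: AA 6F FA D3 12 9C 0E E3 → 0xAA6FFAD3129C0EE3.
0xAA6FFAD3129C0EE3 = 12281310493319892707.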